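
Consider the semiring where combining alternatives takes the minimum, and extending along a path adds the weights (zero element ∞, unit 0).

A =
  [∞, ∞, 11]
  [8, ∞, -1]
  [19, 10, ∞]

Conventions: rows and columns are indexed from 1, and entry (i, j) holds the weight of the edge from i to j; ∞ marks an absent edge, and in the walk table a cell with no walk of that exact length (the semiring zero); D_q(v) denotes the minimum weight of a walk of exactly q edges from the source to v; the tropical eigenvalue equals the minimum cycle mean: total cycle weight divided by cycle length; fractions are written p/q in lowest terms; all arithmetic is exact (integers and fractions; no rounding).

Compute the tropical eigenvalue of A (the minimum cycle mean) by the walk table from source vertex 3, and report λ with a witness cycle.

q=0: [∞, ∞, 0]
q=1: [19, 10, ∞]
q=2: [18, ∞, 9]
q=3: [28, 19, 29]
Optimal cycle mean attained by: cycle 2->3->2, total (-1) + 10, length 2.
Answer: λ = 9/2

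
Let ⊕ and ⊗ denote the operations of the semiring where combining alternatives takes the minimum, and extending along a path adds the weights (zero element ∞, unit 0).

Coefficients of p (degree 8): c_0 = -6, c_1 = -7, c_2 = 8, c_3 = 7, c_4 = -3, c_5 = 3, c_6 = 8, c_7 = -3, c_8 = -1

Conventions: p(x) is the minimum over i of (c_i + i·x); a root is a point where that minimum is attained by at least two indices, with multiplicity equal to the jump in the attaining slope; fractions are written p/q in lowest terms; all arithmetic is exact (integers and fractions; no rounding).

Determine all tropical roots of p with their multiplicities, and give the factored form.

hull edge (i=0, c=-6) to (i=1, c=-7): slope -1, span 1
hull edge (i=1, c=-7) to (i=7, c=-3): slope 2/3, span 6
hull edge (i=7, c=-3) to (i=8, c=-1): slope 2, span 1
Factored form: p(x) = -1 ⊗ (x ⊕ (-2)) ⊗ (x ⊕ (-2/3)) ⊗ (x ⊕ (-2/3)) ⊗ (x ⊕ (-2/3)) ⊗ (x ⊕ (-2/3)) ⊗ (x ⊕ (-2/3)) ⊗ (x ⊕ (-2/3)) ⊗ (x ⊕ 1)
Answer: roots = -2 (mult 1), -2/3 (mult 6), 1 (mult 1)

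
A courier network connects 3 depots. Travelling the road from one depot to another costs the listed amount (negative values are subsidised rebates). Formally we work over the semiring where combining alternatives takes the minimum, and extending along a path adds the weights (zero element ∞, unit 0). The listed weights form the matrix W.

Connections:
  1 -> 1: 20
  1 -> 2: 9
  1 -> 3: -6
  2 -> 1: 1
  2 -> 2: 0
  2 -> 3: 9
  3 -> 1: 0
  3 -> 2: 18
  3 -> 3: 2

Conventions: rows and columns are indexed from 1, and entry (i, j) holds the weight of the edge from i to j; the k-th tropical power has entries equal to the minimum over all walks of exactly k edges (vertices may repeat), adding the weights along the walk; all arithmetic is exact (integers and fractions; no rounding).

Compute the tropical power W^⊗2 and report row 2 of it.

W^⊗2:
  [-6, 9, -4]
  [1, 0, -5]
  [2, 9, -6]
Answer: row 2 of W^⊗2 = [1, 0, -5]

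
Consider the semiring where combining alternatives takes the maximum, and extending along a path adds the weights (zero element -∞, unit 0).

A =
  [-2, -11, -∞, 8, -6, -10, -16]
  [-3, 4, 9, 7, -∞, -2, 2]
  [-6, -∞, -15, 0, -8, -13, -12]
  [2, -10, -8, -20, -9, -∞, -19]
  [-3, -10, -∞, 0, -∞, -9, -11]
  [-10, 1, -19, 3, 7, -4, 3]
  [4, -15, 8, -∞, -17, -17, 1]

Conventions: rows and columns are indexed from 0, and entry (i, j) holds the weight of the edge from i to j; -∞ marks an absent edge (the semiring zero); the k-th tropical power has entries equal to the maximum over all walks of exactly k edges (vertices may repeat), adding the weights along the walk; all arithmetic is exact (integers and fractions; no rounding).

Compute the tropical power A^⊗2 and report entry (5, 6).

A^⊗2:
  [10, -2, 0, 6, -1, -12, -7]
  [9, 8, 13, 11, 5, 2, 6]
  [2, -10, -4, 2, -6, -16, -10]
  [0, -6, -1, 10, -4, -8, -8]
  [2, -6, -1, 5, -2, -12, -6]
  [7, 5, 11, 8, 3, -1, 4]
  [5, -7, 9, 12, 0, -5, 2]
Key observation: the optimum is the walk 5->6->6, with weight 3 + 1 = 4.
Optimal value attained by: walk 5->6->6.
Answer: (A^⊗2)[5][6] = 4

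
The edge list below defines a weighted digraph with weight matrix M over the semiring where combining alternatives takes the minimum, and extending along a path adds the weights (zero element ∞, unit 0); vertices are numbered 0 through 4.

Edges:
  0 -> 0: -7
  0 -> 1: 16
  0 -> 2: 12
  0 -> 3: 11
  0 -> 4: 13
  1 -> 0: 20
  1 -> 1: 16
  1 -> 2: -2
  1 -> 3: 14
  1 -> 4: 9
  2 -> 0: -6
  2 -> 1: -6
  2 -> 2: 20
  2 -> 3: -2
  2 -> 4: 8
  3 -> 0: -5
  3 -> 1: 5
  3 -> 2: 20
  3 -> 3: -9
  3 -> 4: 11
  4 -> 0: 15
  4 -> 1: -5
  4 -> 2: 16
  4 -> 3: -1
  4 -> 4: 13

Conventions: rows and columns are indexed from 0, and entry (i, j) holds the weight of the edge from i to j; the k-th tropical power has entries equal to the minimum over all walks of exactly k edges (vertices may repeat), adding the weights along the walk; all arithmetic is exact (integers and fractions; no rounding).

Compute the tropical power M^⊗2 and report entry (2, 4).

M^⊗2:
  [-14, 6, 5, 2, 6]
  [-8, -8, 14, -4, 6]
  [-13, 3, -8, -11, 3]
  [-14, -4, 3, -18, 2]
  [-6, 4, -7, -10, 4]
Key observation: the optimum is the walk 2->1->4, with weight (-6) + 9 = 3.
Optimal value attained by: walk 2->1->4.
Answer: (M^⊗2)[2][4] = 3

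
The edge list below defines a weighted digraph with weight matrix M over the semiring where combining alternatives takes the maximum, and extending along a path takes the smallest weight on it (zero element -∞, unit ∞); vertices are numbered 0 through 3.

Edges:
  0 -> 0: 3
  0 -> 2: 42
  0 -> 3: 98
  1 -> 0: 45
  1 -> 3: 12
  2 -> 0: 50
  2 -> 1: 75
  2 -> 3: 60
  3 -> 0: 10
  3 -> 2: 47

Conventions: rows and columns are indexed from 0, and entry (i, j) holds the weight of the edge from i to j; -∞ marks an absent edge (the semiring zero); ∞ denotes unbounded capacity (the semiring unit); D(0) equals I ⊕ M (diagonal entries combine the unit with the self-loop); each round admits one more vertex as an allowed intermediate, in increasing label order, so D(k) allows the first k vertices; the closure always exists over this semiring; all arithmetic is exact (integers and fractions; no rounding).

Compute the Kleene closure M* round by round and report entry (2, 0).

D(0):
  [∞, -∞, 42, 98]
  [45, ∞, -∞, 12]
  [50, 75, ∞, 60]
  [10, -∞, 47, ∞]
D(1):
  [∞, -∞, 42, 98]
  [45, ∞, 42, 45]
  [50, 75, ∞, 60]
  [10, -∞, 47, ∞]
D(2):
  [∞, -∞, 42, 98]
  [45, ∞, 42, 45]
  [50, 75, ∞, 60]
  [10, -∞, 47, ∞]
D(3):
  [∞, 42, 42, 98]
  [45, ∞, 42, 45]
  [50, 75, ∞, 60]
  [47, 47, 47, ∞]
D(4):
  [∞, 47, 47, 98]
  [45, ∞, 45, 45]
  [50, 75, ∞, 60]
  [47, 47, 47, ∞]
Answer: M*[2][0] = 50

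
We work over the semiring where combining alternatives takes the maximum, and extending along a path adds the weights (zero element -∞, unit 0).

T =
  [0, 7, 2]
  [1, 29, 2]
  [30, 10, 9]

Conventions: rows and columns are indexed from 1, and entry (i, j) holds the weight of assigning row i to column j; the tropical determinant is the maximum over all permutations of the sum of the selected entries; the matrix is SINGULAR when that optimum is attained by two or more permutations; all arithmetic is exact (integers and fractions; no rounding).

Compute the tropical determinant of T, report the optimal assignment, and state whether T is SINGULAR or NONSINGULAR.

σ = (1, 2, 3): 0 + 29 + 9 = 38
σ = (1, 3, 2): 0 + 2 + 10 = 12
σ = (2, 1, 3): 7 + 1 + 9 = 17
σ = (2, 3, 1): 7 + 2 + 30 = 39
σ = (3, 1, 2): 2 + 1 + 10 = 13
σ = (3, 2, 1): 2 + 29 + 30 = 61
Optimal value attained by: σ = (3, 2, 1).
Answer: det⊕(T) = 61; verdict: NONSINGULAR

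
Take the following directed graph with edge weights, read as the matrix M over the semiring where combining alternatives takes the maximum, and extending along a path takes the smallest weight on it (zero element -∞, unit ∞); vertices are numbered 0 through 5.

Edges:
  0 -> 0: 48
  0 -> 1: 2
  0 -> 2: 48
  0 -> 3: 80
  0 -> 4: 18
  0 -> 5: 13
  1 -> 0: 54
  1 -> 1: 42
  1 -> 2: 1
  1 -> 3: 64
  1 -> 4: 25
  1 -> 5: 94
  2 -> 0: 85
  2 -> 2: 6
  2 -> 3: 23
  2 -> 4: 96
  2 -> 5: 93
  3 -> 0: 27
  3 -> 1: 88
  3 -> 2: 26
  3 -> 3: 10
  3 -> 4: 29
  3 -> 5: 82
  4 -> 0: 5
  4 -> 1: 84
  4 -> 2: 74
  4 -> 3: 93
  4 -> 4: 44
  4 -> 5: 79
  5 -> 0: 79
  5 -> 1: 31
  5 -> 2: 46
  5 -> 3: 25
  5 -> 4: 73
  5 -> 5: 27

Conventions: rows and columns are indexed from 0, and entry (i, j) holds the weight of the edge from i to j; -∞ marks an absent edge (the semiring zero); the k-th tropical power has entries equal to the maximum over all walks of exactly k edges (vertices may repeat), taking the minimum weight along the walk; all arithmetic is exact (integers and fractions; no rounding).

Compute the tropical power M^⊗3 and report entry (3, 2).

M^⊗2:
  [48, 80, 48, 48, 48, 80]
  [79, 64, 48, 54, 73, 64]
  [79, 84, 74, 93, 73, 79]
  [79, 42, 46, 64, 73, 88]
  [79, 88, 46, 64, 74, 84]
  [48, 73, 73, 79, 46, 73]
M^⊗3:
  [79, 48, 48, 64, 73, 80]
  [64, 73, 73, 79, 64, 73]
  [79, 88, 73, 79, 74, 84]
  [79, 73, 73, 79, 73, 73]
  [79, 74, 74, 79, 73, 88]
  [73, 79, 48, 64, 73, 79]
Key observation: the optimum is the walk 3->5->4->2, with weight 82 min 73 min 74 = 73.
Optimal value attained by: walk 3->5->4->2.
Answer: (M^⊗3)[3][2] = 73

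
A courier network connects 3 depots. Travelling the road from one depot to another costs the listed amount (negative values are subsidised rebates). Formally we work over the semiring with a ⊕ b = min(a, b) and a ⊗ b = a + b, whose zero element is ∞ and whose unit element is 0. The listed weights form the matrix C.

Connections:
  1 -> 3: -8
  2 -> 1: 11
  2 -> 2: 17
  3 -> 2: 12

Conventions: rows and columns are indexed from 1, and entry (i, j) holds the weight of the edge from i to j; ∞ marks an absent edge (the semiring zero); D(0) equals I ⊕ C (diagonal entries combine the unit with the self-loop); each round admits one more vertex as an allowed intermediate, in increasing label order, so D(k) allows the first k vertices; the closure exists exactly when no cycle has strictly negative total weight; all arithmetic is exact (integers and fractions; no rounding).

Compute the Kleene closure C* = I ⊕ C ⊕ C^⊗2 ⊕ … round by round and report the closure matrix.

D(0):
  [0, ∞, -8]
  [11, 0, ∞]
  [∞, 12, 0]
D(1):
  [0, ∞, -8]
  [11, 0, 3]
  [∞, 12, 0]
D(2):
  [0, ∞, -8]
  [11, 0, 3]
  [23, 12, 0]
D(3):
  [0, 4, -8]
  [11, 0, 3]
  [23, 12, 0]
Answer: C* = [[0, 4, -8], [11, 0, 3], [23, 12, 0]]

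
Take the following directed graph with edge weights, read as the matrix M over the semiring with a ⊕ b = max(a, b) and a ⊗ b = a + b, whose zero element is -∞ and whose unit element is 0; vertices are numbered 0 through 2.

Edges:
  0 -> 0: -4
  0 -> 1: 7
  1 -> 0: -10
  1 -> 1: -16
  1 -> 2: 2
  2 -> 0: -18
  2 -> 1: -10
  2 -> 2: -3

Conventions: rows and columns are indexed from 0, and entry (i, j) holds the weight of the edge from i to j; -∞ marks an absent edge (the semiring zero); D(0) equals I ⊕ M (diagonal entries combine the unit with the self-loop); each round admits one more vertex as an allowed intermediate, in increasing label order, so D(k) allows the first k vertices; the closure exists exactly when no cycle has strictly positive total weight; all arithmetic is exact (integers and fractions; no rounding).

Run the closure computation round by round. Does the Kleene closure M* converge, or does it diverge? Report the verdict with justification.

D(0):
  [0, 7, -∞]
  [-10, 0, 2]
  [-18, -10, 0]
D(1):
  [0, 7, -∞]
  [-10, 0, 2]
  [-18, -10, 0]
D(2):
  [0, 7, 9]
  [-10, 0, 2]
  [-18, -10, 0]
D(3):
  [0, 7, 9]
  [-10, 0, 2]
  [-18, -10, 0]
Key observation: every diagonal entry stays at the unit through all rounds, so no improving cycle exists.
Answer: CONVERGES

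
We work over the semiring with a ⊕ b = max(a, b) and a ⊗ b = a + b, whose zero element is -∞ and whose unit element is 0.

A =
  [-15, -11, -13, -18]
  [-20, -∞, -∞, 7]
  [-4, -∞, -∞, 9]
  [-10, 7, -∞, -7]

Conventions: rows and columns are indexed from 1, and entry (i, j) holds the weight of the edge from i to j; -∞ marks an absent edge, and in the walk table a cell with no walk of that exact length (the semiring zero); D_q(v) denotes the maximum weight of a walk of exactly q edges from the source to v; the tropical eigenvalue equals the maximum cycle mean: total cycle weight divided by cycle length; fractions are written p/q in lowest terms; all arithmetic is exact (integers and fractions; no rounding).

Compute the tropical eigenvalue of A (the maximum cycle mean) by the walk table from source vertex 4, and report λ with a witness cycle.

q=0: [-∞, -∞, -∞, 0]
q=1: [-10, 7, -∞, -7]
q=2: [-13, 0, -23, 14]
q=3: [4, 21, -26, 7]
q=4: [1, 14, -9, 28]
Optimal cycle mean attained by: cycle 2->4->2, total 7 + 7, length 2.
Answer: λ = 7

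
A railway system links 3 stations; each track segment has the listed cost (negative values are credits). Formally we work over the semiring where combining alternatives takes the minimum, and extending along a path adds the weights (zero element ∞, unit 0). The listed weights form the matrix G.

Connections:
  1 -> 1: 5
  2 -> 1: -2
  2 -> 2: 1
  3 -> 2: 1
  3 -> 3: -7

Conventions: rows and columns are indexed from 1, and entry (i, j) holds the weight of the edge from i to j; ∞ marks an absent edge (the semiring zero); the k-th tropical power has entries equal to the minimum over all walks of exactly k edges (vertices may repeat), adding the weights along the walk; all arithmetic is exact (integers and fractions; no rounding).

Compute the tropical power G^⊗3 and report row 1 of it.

G^⊗2:
  [10, ∞, ∞]
  [-1, 2, ∞]
  [-1, -6, -14]
G^⊗3:
  [15, ∞, ∞]
  [0, 3, ∞]
  [-8, -13, -21]
Answer: row 1 of G^⊗3 = [15, ∞, ∞]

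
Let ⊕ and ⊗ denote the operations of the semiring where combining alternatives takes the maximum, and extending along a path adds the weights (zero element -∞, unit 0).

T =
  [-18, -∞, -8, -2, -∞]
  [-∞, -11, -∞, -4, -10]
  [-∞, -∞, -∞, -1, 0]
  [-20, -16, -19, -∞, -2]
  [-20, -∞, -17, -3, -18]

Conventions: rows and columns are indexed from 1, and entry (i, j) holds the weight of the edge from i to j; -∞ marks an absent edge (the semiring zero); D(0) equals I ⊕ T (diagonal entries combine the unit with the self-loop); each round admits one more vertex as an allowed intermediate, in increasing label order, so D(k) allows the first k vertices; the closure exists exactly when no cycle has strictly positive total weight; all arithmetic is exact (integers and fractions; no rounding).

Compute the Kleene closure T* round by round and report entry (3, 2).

D(0):
  [0, -∞, -8, -2, -∞]
  [-∞, 0, -∞, -4, -10]
  [-∞, -∞, 0, -1, 0]
  [-20, -16, -19, 0, -2]
  [-20, -∞, -17, -3, 0]
D(1):
  [0, -∞, -8, -2, -∞]
  [-∞, 0, -∞, -4, -10]
  [-∞, -∞, 0, -1, 0]
  [-20, -16, -19, 0, -2]
  [-20, -∞, -17, -3, 0]
D(2):
  [0, -∞, -8, -2, -∞]
  [-∞, 0, -∞, -4, -10]
  [-∞, -∞, 0, -1, 0]
  [-20, -16, -19, 0, -2]
  [-20, -∞, -17, -3, 0]
D(3):
  [0, -∞, -8, -2, -8]
  [-∞, 0, -∞, -4, -10]
  [-∞, -∞, 0, -1, 0]
  [-20, -16, -19, 0, -2]
  [-20, -∞, -17, -3, 0]
D(4):
  [0, -18, -8, -2, -4]
  [-24, 0, -23, -4, -6]
  [-21, -17, 0, -1, 0]
  [-20, -16, -19, 0, -2]
  [-20, -19, -17, -3, 0]
D(5):
  [0, -18, -8, -2, -4]
  [-24, 0, -23, -4, -6]
  [-20, -17, 0, -1, 0]
  [-20, -16, -19, 0, -2]
  [-20, -19, -17, -3, 0]
Answer: T*[3][2] = -17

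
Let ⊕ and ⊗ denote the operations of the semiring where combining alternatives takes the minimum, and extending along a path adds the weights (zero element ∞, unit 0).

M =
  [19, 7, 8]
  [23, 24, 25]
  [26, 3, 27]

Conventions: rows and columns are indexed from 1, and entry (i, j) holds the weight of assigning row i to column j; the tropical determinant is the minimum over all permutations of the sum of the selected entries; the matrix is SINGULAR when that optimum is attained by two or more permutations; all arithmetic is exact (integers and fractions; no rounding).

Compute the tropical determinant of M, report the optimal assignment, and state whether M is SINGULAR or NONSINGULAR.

σ = (1, 2, 3): 19 + 24 + 27 = 70
σ = (1, 3, 2): 19 + 25 + 3 = 47
σ = (2, 1, 3): 7 + 23 + 27 = 57
σ = (2, 3, 1): 7 + 25 + 26 = 58
σ = (3, 1, 2): 8 + 23 + 3 = 34
σ = (3, 2, 1): 8 + 24 + 26 = 58
Optimal value attained by: σ = (3, 1, 2).
Answer: det⊕(M) = 34; verdict: NONSINGULAR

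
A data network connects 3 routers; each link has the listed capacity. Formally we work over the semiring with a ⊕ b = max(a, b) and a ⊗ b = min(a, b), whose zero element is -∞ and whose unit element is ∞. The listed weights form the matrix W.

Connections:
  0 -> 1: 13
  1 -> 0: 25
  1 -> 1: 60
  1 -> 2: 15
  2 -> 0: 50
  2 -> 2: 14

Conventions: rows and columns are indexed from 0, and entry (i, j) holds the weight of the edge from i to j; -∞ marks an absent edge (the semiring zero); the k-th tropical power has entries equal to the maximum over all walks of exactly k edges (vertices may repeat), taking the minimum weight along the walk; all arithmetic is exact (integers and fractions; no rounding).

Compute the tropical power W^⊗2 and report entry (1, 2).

W^⊗2:
  [13, 13, 13]
  [25, 60, 15]
  [14, 13, 14]
Key observation: the optimum is the walk 1->1->2, with weight 60 min 15 = 15.
Optimal value attained by: walk 1->1->2.
Answer: (W^⊗2)[1][2] = 15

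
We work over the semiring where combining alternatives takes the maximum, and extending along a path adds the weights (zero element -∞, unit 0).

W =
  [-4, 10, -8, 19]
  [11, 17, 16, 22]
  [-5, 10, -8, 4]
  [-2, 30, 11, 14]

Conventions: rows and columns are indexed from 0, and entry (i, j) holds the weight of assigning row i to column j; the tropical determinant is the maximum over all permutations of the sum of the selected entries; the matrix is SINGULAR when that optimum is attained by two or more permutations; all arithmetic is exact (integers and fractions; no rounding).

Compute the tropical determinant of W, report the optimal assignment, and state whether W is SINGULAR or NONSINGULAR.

σ = (0, 1, 2, 3): (-4) + 17 + (-8) + 14 = 19
σ = (0, 1, 3, 2): (-4) + 17 + 4 + 11 = 28
σ = (0, 2, 1, 3): (-4) + 16 + 10 + 14 = 36
σ = (0, 2, 3, 1): (-4) + 16 + 4 + 30 = 46
σ = (0, 3, 1, 2): (-4) + 22 + 10 + 11 = 39
σ = (0, 3, 2, 1): (-4) + 22 + (-8) + 30 = 40
σ = (1, 0, 2, 3): 10 + 11 + (-8) + 14 = 27
σ = (1, 0, 3, 2): 10 + 11 + 4 + 11 = 36
σ = (1, 2, 0, 3): 10 + 16 + (-5) + 14 = 35
σ = (1, 2, 3, 0): 10 + 16 + 4 + (-2) = 28
σ = (1, 3, 0, 2): 10 + 22 + (-5) + 11 = 38
σ = (1, 3, 2, 0): 10 + 22 + (-8) + (-2) = 22
σ = (2, 0, 1, 3): (-8) + 11 + 10 + 14 = 27
σ = (2, 0, 3, 1): (-8) + 11 + 4 + 30 = 37
σ = (2, 1, 0, 3): (-8) + 17 + (-5) + 14 = 18
σ = (2, 1, 3, 0): (-8) + 17 + 4 + (-2) = 11
σ = (2, 3, 0, 1): (-8) + 22 + (-5) + 30 = 39
σ = (2, 3, 1, 0): (-8) + 22 + 10 + (-2) = 22
σ = (3, 0, 1, 2): 19 + 11 + 10 + 11 = 51
σ = (3, 0, 2, 1): 19 + 11 + (-8) + 30 = 52
σ = (3, 1, 0, 2): 19 + 17 + (-5) + 11 = 42
σ = (3, 1, 2, 0): 19 + 17 + (-8) + (-2) = 26
σ = (3, 2, 0, 1): 19 + 16 + (-5) + 30 = 60
σ = (3, 2, 1, 0): 19 + 16 + 10 + (-2) = 43
Optimal value attained by: σ = (3, 2, 0, 1).
Answer: det⊕(W) = 60; verdict: NONSINGULAR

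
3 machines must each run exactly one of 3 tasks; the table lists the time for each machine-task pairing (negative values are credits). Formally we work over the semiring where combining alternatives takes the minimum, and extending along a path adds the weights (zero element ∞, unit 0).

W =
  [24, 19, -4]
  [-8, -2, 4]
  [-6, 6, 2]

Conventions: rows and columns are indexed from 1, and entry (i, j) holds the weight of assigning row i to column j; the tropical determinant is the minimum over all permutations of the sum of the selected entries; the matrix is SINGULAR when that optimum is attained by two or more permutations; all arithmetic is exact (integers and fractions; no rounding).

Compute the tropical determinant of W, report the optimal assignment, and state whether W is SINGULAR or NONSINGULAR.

σ = (1, 2, 3): 24 + (-2) + 2 = 24
σ = (1, 3, 2): 24 + 4 + 6 = 34
σ = (2, 1, 3): 19 + (-8) + 2 = 13
σ = (2, 3, 1): 19 + 4 + (-6) = 17
σ = (3, 1, 2): (-4) + (-8) + 6 = -6
σ = (3, 2, 1): (-4) + (-2) + (-6) = -12
Optimal value attained by: σ = (3, 2, 1).
Answer: det⊕(W) = -12; verdict: NONSINGULAR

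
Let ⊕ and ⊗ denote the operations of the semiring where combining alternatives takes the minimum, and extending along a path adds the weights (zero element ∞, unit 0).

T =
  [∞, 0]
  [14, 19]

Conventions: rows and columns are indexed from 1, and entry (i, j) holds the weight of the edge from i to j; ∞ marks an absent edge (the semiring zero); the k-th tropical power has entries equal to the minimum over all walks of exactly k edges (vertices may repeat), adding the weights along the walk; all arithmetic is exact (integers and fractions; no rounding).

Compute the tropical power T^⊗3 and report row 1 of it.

T^⊗2:
  [14, 19]
  [33, 14]
T^⊗3:
  [33, 14]
  [28, 33]
Answer: row 1 of T^⊗3 = [33, 14]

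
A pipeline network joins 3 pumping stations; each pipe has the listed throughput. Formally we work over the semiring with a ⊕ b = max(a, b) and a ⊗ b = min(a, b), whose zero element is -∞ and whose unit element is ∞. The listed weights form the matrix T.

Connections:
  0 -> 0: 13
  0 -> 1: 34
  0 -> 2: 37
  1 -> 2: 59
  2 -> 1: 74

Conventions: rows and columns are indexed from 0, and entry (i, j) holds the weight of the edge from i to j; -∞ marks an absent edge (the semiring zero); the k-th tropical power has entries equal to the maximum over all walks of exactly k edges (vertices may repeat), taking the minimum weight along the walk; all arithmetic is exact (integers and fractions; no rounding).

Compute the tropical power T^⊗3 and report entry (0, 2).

T^⊗2:
  [13, 37, 34]
  [-∞, 59, -∞]
  [-∞, -∞, 59]
T^⊗3:
  [13, 34, 37]
  [-∞, -∞, 59]
  [-∞, 59, -∞]
Key observation: the optimum is the walk 0->2->1->2, with weight 37 min 74 min 59 = 37.
Optimal value attained by: walk 0->2->1->2.
Answer: (T^⊗3)[0][2] = 37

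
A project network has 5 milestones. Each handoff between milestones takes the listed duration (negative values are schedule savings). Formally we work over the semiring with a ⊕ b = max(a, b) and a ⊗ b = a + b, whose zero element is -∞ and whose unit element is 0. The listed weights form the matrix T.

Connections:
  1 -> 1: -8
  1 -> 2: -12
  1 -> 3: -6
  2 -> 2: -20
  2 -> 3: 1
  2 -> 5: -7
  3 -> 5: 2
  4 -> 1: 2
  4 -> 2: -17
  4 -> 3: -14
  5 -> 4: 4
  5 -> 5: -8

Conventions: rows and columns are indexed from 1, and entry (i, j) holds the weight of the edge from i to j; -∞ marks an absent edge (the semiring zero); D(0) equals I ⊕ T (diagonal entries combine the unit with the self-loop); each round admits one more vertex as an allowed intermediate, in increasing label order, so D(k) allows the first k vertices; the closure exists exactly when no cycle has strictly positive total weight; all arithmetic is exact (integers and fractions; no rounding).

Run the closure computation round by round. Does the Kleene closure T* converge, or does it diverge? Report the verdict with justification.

D(0):
  [0, -12, -6, -∞, -∞]
  [-∞, 0, 1, -∞, -7]
  [-∞, -∞, 0, -∞, 2]
  [2, -17, -14, 0, -∞]
  [-∞, -∞, -∞, 4, 0]
D(1):
  [0, -12, -6, -∞, -∞]
  [-∞, 0, 1, -∞, -7]
  [-∞, -∞, 0, -∞, 2]
  [2, -10, -4, 0, -∞]
  [-∞, -∞, -∞, 4, 0]
D(2):
  [0, -12, -6, -∞, -19]
  [-∞, 0, 1, -∞, -7]
  [-∞, -∞, 0, -∞, 2]
  [2, -10, -4, 0, -17]
  [-∞, -∞, -∞, 4, 0]
D(3):
  [0, -12, -6, -∞, -4]
  [-∞, 0, 1, -∞, 3]
  [-∞, -∞, 0, -∞, 2]
  [2, -10, -4, 0, -2]
  [-∞, -∞, -∞, 4, 0]
Detection: at round 4, diagonal entry (5, 5) turns strictly positive.
Key observation: the cycle 5->4->1->3->5 has total weight 4 + 2 + (-6) + 2, which is strictly positive.
Answer: DIVERGES — positive cycle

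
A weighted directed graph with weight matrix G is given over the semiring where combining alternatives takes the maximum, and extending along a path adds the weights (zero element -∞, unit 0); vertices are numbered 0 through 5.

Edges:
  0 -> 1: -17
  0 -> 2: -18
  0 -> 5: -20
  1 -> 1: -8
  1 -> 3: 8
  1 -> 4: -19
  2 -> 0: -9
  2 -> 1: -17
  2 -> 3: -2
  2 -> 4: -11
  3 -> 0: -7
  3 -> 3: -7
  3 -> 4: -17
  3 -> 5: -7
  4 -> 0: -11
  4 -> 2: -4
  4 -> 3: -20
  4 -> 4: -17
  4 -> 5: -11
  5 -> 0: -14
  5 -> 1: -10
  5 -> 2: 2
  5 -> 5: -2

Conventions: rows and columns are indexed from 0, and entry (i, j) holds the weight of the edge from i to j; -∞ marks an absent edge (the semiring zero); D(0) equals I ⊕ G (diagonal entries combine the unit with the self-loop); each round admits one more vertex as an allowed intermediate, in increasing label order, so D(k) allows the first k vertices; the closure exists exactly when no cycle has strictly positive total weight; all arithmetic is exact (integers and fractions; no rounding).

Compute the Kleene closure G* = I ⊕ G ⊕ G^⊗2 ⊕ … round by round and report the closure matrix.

D(0):
  [0, -17, -18, -∞, -∞, -20]
  [-∞, 0, -∞, 8, -19, -∞]
  [-9, -17, 0, -2, -11, -∞]
  [-7, -∞, -∞, 0, -17, -7]
  [-11, -∞, -4, -20, 0, -11]
  [-14, -10, 2, -∞, -∞, 0]
D(1):
  [0, -17, -18, -∞, -∞, -20]
  [-∞, 0, -∞, 8, -19, -∞]
  [-9, -17, 0, -2, -11, -29]
  [-7, -24, -25, 0, -17, -7]
  [-11, -28, -4, -20, 0, -11]
  [-14, -10, 2, -∞, -∞, 0]
D(2):
  [0, -17, -18, -9, -36, -20]
  [-∞, 0, -∞, 8, -19, -∞]
  [-9, -17, 0, -2, -11, -29]
  [-7, -24, -25, 0, -17, -7]
  [-11, -28, -4, -20, 0, -11]
  [-14, -10, 2, -2, -29, 0]
D(3):
  [0, -17, -18, -9, -29, -20]
  [-∞, 0, -∞, 8, -19, -∞]
  [-9, -17, 0, -2, -11, -29]
  [-7, -24, -25, 0, -17, -7]
  [-11, -21, -4, -6, 0, -11]
  [-7, -10, 2, 0, -9, 0]
D(4):
  [0, -17, -18, -9, -26, -16]
  [1, 0, -17, 8, -9, 1]
  [-9, -17, 0, -2, -11, -9]
  [-7, -24, -25, 0, -17, -7]
  [-11, -21, -4, -6, 0, -11]
  [-7, -10, 2, 0, -9, 0]
D(5):
  [0, -17, -18, -9, -26, -16]
  [1, 0, -13, 8, -9, 1]
  [-9, -17, 0, -2, -11, -9]
  [-7, -24, -21, 0, -17, -7]
  [-11, -21, -4, -6, 0, -11]
  [-7, -10, 2, 0, -9, 0]
D(6):
  [0, -17, -14, -9, -25, -16]
  [1, 0, 3, 8, -8, 1]
  [-9, -17, 0, -2, -11, -9]
  [-7, -17, -5, 0, -16, -7]
  [-11, -21, -4, -6, 0, -11]
  [-7, -10, 2, 0, -9, 0]
Answer: G* = [[0, -17, -14, -9, -25, -16], [1, 0, 3, 8, -8, 1], [-9, -17, 0, -2, -11, -9], [-7, -17, -5, 0, -16, -7], [-11, -21, -4, -6, 0, -11], [-7, -10, 2, 0, -9, 0]]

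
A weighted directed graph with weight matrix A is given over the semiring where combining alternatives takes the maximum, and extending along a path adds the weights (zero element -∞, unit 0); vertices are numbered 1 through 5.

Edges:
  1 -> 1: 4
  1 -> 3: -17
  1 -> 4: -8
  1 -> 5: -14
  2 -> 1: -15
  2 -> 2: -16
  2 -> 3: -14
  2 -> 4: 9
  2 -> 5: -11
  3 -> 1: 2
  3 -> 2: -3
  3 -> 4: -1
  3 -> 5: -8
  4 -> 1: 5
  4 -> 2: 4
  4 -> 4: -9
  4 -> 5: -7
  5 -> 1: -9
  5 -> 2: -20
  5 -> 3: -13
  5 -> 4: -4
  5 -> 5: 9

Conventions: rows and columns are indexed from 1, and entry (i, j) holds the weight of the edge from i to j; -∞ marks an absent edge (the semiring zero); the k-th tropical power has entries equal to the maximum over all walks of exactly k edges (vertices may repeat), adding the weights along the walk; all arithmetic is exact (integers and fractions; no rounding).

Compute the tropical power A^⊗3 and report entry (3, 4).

A^⊗2:
  [8, -4, -13, -4, -5]
  [14, 13, -24, 0, 2]
  [6, 3, -15, 6, 1]
  [9, -5, -10, 13, 2]
  [1, 0, -4, 5, 18]
A^⊗3:
  [12, 0, -9, 5, 4]
  [18, 4, -1, 22, 11]
  [11, 10, -11, 12, 10]
  [18, 17, -8, 4, 11]
  [10, 9, 5, 14, 27]
Key observation: the optimum is the walk 3->4->2->4, with weight (-1) + 4 + 9 = 12.
Optimal value attained by: walk 3->4->2->4.
Answer: (A^⊗3)[3][4] = 12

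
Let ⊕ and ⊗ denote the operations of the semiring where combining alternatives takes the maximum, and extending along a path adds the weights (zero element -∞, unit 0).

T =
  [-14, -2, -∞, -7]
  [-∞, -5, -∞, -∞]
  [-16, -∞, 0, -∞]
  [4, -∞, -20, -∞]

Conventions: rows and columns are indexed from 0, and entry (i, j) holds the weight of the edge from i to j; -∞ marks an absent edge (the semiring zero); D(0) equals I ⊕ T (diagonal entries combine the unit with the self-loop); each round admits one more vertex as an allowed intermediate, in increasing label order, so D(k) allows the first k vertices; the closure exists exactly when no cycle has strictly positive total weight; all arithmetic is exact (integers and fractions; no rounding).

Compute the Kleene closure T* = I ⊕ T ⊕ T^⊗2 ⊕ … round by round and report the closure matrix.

D(0):
  [0, -2, -∞, -7]
  [-∞, 0, -∞, -∞]
  [-16, -∞, 0, -∞]
  [4, -∞, -20, 0]
D(1):
  [0, -2, -∞, -7]
  [-∞, 0, -∞, -∞]
  [-16, -18, 0, -23]
  [4, 2, -20, 0]
D(2):
  [0, -2, -∞, -7]
  [-∞, 0, -∞, -∞]
  [-16, -18, 0, -23]
  [4, 2, -20, 0]
D(3):
  [0, -2, -∞, -7]
  [-∞, 0, -∞, -∞]
  [-16, -18, 0, -23]
  [4, 2, -20, 0]
D(4):
  [0, -2, -27, -7]
  [-∞, 0, -∞, -∞]
  [-16, -18, 0, -23]
  [4, 2, -20, 0]
Answer: T* = [[0, -2, -27, -7], [-∞, 0, -∞, -∞], [-16, -18, 0, -23], [4, 2, -20, 0]]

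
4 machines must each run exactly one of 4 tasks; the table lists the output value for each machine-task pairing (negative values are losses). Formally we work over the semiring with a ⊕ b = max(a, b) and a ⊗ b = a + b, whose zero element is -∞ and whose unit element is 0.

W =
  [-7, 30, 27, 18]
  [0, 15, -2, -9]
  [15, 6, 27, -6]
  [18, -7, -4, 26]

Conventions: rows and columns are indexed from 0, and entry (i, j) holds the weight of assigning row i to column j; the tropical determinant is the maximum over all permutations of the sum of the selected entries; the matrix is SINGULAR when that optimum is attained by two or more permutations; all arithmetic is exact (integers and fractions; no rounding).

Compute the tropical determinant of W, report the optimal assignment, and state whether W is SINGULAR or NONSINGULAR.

σ = (0, 1, 2, 3): (-7) + 15 + 27 + 26 = 61
σ = (0, 1, 3, 2): (-7) + 15 + (-6) + (-4) = -2
σ = (0, 2, 1, 3): (-7) + (-2) + 6 + 26 = 23
σ = (0, 2, 3, 1): (-7) + (-2) + (-6) + (-7) = -22
σ = (0, 3, 1, 2): (-7) + (-9) + 6 + (-4) = -14
σ = (0, 3, 2, 1): (-7) + (-9) + 27 + (-7) = 4
σ = (1, 0, 2, 3): 30 + 0 + 27 + 26 = 83
σ = (1, 0, 3, 2): 30 + 0 + (-6) + (-4) = 20
σ = (1, 2, 0, 3): 30 + (-2) + 15 + 26 = 69
σ = (1, 2, 3, 0): 30 + (-2) + (-6) + 18 = 40
σ = (1, 3, 0, 2): 30 + (-9) + 15 + (-4) = 32
σ = (1, 3, 2, 0): 30 + (-9) + 27 + 18 = 66
σ = (2, 0, 1, 3): 27 + 0 + 6 + 26 = 59
σ = (2, 0, 3, 1): 27 + 0 + (-6) + (-7) = 14
σ = (2, 1, 0, 3): 27 + 15 + 15 + 26 = 83
σ = (2, 1, 3, 0): 27 + 15 + (-6) + 18 = 54
σ = (2, 3, 0, 1): 27 + (-9) + 15 + (-7) = 26
σ = (2, 3, 1, 0): 27 + (-9) + 6 + 18 = 42
σ = (3, 0, 1, 2): 18 + 0 + 6 + (-4) = 20
σ = (3, 0, 2, 1): 18 + 0 + 27 + (-7) = 38
σ = (3, 1, 0, 2): 18 + 15 + 15 + (-4) = 44
σ = (3, 1, 2, 0): 18 + 15 + 27 + 18 = 78
σ = (3, 2, 0, 1): 18 + (-2) + 15 + (-7) = 24
σ = (3, 2, 1, 0): 18 + (-2) + 6 + 18 = 40
Optimal value attained by: σ = (1, 0, 2, 3).
Answer: det⊕(W) = 83; verdict: SINGULAR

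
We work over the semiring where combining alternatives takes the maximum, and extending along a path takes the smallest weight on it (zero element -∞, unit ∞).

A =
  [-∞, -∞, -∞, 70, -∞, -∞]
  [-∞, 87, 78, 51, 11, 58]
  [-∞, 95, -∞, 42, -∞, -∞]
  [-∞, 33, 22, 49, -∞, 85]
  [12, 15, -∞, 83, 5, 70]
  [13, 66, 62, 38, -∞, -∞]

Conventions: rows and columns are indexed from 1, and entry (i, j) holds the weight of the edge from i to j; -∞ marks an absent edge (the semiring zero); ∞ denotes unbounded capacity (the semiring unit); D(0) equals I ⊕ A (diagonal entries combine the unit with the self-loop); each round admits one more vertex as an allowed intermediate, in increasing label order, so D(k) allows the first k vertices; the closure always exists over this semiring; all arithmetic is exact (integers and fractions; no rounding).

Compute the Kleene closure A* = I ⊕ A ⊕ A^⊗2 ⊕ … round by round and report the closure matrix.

D(0):
  [∞, -∞, -∞, 70, -∞, -∞]
  [-∞, ∞, 78, 51, 11, 58]
  [-∞, 95, ∞, 42, -∞, -∞]
  [-∞, 33, 22, ∞, -∞, 85]
  [12, 15, -∞, 83, ∞, 70]
  [13, 66, 62, 38, -∞, ∞]
D(1):
  [∞, -∞, -∞, 70, -∞, -∞]
  [-∞, ∞, 78, 51, 11, 58]
  [-∞, 95, ∞, 42, -∞, -∞]
  [-∞, 33, 22, ∞, -∞, 85]
  [12, 15, -∞, 83, ∞, 70]
  [13, 66, 62, 38, -∞, ∞]
D(2):
  [∞, -∞, -∞, 70, -∞, -∞]
  [-∞, ∞, 78, 51, 11, 58]
  [-∞, 95, ∞, 51, 11, 58]
  [-∞, 33, 33, ∞, 11, 85]
  [12, 15, 15, 83, ∞, 70]
  [13, 66, 66, 51, 11, ∞]
D(3):
  [∞, -∞, -∞, 70, -∞, -∞]
  [-∞, ∞, 78, 51, 11, 58]
  [-∞, 95, ∞, 51, 11, 58]
  [-∞, 33, 33, ∞, 11, 85]
  [12, 15, 15, 83, ∞, 70]
  [13, 66, 66, 51, 11, ∞]
D(4):
  [∞, 33, 33, 70, 11, 70]
  [-∞, ∞, 78, 51, 11, 58]
  [-∞, 95, ∞, 51, 11, 58]
  [-∞, 33, 33, ∞, 11, 85]
  [12, 33, 33, 83, ∞, 83]
  [13, 66, 66, 51, 11, ∞]
D(5):
  [∞, 33, 33, 70, 11, 70]
  [11, ∞, 78, 51, 11, 58]
  [11, 95, ∞, 51, 11, 58]
  [11, 33, 33, ∞, 11, 85]
  [12, 33, 33, 83, ∞, 83]
  [13, 66, 66, 51, 11, ∞]
D(6):
  [∞, 66, 66, 70, 11, 70]
  [13, ∞, 78, 51, 11, 58]
  [13, 95, ∞, 51, 11, 58]
  [13, 66, 66, ∞, 11, 85]
  [13, 66, 66, 83, ∞, 83]
  [13, 66, 66, 51, 11, ∞]
Answer: A* = [[∞, 66, 66, 70, 11, 70], [13, ∞, 78, 51, 11, 58], [13, 95, ∞, 51, 11, 58], [13, 66, 66, ∞, 11, 85], [13, 66, 66, 83, ∞, 83], [13, 66, 66, 51, 11, ∞]]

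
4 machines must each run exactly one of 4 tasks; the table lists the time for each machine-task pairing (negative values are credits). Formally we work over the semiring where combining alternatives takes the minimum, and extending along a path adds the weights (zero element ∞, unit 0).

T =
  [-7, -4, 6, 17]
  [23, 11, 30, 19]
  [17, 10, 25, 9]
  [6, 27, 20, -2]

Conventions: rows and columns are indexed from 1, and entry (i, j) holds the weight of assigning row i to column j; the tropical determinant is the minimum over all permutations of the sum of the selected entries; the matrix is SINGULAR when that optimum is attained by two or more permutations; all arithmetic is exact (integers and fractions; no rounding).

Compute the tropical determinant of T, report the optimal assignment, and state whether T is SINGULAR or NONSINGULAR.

σ = (1, 2, 3, 4): (-7) + 11 + 25 + (-2) = 27
σ = (1, 2, 4, 3): (-7) + 11 + 9 + 20 = 33
σ = (1, 3, 2, 4): (-7) + 30 + 10 + (-2) = 31
σ = (1, 3, 4, 2): (-7) + 30 + 9 + 27 = 59
σ = (1, 4, 2, 3): (-7) + 19 + 10 + 20 = 42
σ = (1, 4, 3, 2): (-7) + 19 + 25 + 27 = 64
σ = (2, 1, 3, 4): (-4) + 23 + 25 + (-2) = 42
σ = (2, 1, 4, 3): (-4) + 23 + 9 + 20 = 48
σ = (2, 3, 1, 4): (-4) + 30 + 17 + (-2) = 41
σ = (2, 3, 4, 1): (-4) + 30 + 9 + 6 = 41
σ = (2, 4, 1, 3): (-4) + 19 + 17 + 20 = 52
σ = (2, 4, 3, 1): (-4) + 19 + 25 + 6 = 46
σ = (3, 1, 2, 4): 6 + 23 + 10 + (-2) = 37
σ = (3, 1, 4, 2): 6 + 23 + 9 + 27 = 65
σ = (3, 2, 1, 4): 6 + 11 + 17 + (-2) = 32
σ = (3, 2, 4, 1): 6 + 11 + 9 + 6 = 32
σ = (3, 4, 1, 2): 6 + 19 + 17 + 27 = 69
σ = (3, 4, 2, 1): 6 + 19 + 10 + 6 = 41
σ = (4, 1, 2, 3): 17 + 23 + 10 + 20 = 70
σ = (4, 1, 3, 2): 17 + 23 + 25 + 27 = 92
σ = (4, 2, 1, 3): 17 + 11 + 17 + 20 = 65
σ = (4, 2, 3, 1): 17 + 11 + 25 + 6 = 59
σ = (4, 3, 1, 2): 17 + 30 + 17 + 27 = 91
σ = (4, 3, 2, 1): 17 + 30 + 10 + 6 = 63
Optimal value attained by: σ = (1, 2, 3, 4).
Answer: det⊕(T) = 27; verdict: NONSINGULAR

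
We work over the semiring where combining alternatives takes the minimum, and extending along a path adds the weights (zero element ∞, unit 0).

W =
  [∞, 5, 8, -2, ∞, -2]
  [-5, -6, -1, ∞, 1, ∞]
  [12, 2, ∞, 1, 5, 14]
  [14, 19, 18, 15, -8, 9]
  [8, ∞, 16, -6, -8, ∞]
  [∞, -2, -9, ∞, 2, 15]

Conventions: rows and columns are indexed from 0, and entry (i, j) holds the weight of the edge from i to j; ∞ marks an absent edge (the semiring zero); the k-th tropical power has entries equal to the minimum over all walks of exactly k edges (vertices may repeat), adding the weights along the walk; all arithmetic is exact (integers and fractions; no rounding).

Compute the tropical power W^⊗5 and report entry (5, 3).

W^⊗2:
  [0, -4, -11, 9, -10, 7]
  [-11, -12, -7, -7, -7, -7]
  [-3, -4, 1, -1, -7, 10]
  [0, 7, 0, -14, -16, 12]
  [0, 13, 8, -14, -16, 3]
  [-7, -8, -3, -8, -6, 5]
W^⊗3:
  [-9, -10, -5, -16, -18, -2]
  [-17, -18, -16, -13, -15, -13]
  [-9, -10, -5, -13, -15, -5]
  [-8, 1, 0, -22, -24, -5]
  [-8, 1, -6, -22, -24, -5]
  [-13, -14, -9, -12, -16, -9]
W^⊗4:
  [-15, -16, -11, -24, -26, -11]
  [-23, -24, -22, -21, -23, -19]
  [-15, -16, -14, -21, -23, -11]
  [-16, -7, -14, -30, -32, -13]
  [-16, -7, -14, -30, -32, -13]
  [-19, -20, -18, -22, -24, -15]
W^⊗5:
  [-21, -22, -20, -32, -34, -17]
  [-29, -30, -28, -29, -31, -25]
  [-21, -22, -20, -29, -31, -17]
  [-24, -15, -22, -38, -40, -21]
  [-24, -15, -22, -38, -40, -21]
  [-25, -26, -24, -30, -32, -21]
Key observation: the optimum is the walk 5->2->3->4->4->3, with weight (-9) + 1 + (-8) + (-8) + (-6) = -30.
Optimal value attained by: walk 5->2->3->4->4->3.
Answer: (W^⊗5)[5][3] = -30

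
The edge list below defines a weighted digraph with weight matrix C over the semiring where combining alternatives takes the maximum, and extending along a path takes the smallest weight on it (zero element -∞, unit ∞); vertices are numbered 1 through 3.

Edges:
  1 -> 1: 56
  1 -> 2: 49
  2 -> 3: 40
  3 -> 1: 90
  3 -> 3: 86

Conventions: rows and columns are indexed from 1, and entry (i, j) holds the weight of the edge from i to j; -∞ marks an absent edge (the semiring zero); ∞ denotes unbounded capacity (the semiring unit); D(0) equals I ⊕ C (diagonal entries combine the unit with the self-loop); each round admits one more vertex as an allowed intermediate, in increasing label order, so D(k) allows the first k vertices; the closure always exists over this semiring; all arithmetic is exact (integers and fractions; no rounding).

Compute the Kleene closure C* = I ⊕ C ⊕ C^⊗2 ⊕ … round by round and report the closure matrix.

D(0):
  [∞, 49, -∞]
  [-∞, ∞, 40]
  [90, -∞, ∞]
D(1):
  [∞, 49, -∞]
  [-∞, ∞, 40]
  [90, 49, ∞]
D(2):
  [∞, 49, 40]
  [-∞, ∞, 40]
  [90, 49, ∞]
D(3):
  [∞, 49, 40]
  [40, ∞, 40]
  [90, 49, ∞]
Answer: C* = [[∞, 49, 40], [40, ∞, 40], [90, 49, ∞]]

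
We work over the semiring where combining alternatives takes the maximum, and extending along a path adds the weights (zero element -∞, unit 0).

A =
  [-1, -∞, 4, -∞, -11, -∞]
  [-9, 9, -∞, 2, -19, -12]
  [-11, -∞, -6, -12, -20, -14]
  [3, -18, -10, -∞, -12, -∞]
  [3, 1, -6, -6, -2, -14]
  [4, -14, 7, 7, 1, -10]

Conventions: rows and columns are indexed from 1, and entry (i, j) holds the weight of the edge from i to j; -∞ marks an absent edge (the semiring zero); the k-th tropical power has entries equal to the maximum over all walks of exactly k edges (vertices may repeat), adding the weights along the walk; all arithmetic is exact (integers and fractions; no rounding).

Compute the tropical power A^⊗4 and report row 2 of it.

A^⊗2:
  [-2, -10, 3, -8, -12, -10]
  [5, 18, -5, 11, -10, -3]
  [-9, -19, -7, -7, -13, -20]
  [2, -9, 7, -16, -8, -24]
  [2, 10, 7, 3, -4, -11]
  [10, 2, 8, -3, -1, -7]
A^⊗3:
  [-3, -1, 2, -3, -9, -11]
  [14, 27, 9, 20, -1, 6]
  [-4, -10, -5, -13, -15, -21]
  [1, 0, 6, -5, -9, -7]
  [6, 19, 6, 12, -6, -2]
  [9, 11, 14, 4, -1, -6]
A^⊗4:
  [0, 8, 1, 1, -10, -12]
  [23, 36, 18, 29, 8, 15]
  [-5, -1, 0, -8, -15, -19]
  [0, 9, 5, 2, -6, -8]
  [15, 28, 10, 21, 0, 7]
  [8, 20, 13, 13, -2, 0]
Answer: row 2 of A^⊗4 = [23, 36, 18, 29, 8, 15]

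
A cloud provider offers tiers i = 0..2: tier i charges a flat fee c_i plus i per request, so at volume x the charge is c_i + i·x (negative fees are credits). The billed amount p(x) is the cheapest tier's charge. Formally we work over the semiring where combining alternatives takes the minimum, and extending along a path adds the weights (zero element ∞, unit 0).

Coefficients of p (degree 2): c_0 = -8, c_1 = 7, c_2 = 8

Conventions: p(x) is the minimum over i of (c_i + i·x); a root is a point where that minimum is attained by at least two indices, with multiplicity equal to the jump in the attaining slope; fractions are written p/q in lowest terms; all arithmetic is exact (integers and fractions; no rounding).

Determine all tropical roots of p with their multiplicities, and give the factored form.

hull edge (i=0, c=-8) to (i=2, c=8): slope 8, span 2
Factored form: p(x) = 8 ⊗ (x ⊕ (-8)) ⊗ (x ⊕ (-8))
Answer: roots = -8 (mult 2)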